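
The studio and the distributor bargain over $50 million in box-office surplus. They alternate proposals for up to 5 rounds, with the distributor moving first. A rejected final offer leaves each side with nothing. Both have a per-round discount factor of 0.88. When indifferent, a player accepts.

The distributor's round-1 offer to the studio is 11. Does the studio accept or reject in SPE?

Accept

Round 5 (the distributor proposes): rejection yields 0 for the studio; the distributor offers 0 and keeps 50.
Round 4 (the studio proposes): the distributor can get 50 next round, worth 0.88 × 50 = 44 now, so the studio offers 44, keeping 6.
Round 3 (the distributor proposes): the studio can get 6 next round, worth 0.88 × 6 = 5.28 now. The distributor offers 5.28 and keeps 50 − 5.28 = 44.72.
Round 2 (the studio proposes): the distributor can get 44.72 next round, worth 0.88 × 44.72 = 39.3536 now; the studio offers that and keeps 10.6464.
So by rejecting in round 1, the studio gets 10.6464 next round, worth 0.88 × 10.6464 = 9.368832 now.
Offer 11 ≥ 9.368832, so the studio accepts.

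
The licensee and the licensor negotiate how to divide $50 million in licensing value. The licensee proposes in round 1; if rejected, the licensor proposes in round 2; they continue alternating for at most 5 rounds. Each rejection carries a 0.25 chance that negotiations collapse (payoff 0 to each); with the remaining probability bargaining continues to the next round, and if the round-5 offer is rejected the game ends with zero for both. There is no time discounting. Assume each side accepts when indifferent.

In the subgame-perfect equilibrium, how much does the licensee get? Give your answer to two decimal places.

35.35

Round 5 (the licensee proposes): the licensor will accept anything ≥ 0, so the licensee offers 0 and keeps 50.
Round 4 (the licensor proposes): rejecting gives the licensee an expected 0.75 × 50 = 37.5. The licensor offers 37.5 and keeps 50 − 37.5 = 12.5.
Round 3 (the licensee proposes): rejecting gives the licensor an expected 0.75 × 12.5 = 9.375. The licensee offers 9.375 and keeps 50 − 9.375 = 40.625.
Round 2 (the licensor proposes): rejecting gives the licensee an expected 0.75 × 40.625 = 30.46875; the licensor offers that and keeps 19.53125.
Round 1 (the licensee proposes): rejecting gives the licensor an expected 0.75 × 19.53125 = 14.6484375; the licensee offers that and keeps 35.3515625.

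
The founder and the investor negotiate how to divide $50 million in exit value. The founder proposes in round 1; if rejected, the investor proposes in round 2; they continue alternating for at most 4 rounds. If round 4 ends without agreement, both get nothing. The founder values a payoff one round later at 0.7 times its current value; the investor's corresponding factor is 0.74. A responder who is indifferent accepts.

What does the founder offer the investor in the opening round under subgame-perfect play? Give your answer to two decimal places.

30.27

Round 4 (the investor proposes): rejection yields 0 for the founder; the investor offers 0 and keeps 50.
Round 3 (the founder proposes): the investor can get 50 next round, worth 0.74 × 50 = 37 now; the founder offers that and keeps 13.
Round 2 (the investor proposes): the founder can get 13 next round, worth 0.7 × 13 = 9.1 now. The investor offers 9.1 and keeps 50 − 9.1 = 40.9.
Round 1 (the founder proposes): the investor can get 40.9 next round, worth 0.74 × 40.9 = 30.266 now. The founder offers 30.266 and keeps 50 − 30.266 = 19.734.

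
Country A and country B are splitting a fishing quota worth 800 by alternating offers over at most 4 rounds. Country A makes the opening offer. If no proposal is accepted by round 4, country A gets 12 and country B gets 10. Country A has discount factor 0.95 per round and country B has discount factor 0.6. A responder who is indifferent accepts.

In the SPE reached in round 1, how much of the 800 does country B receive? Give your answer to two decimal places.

Round 4 (country B proposes): country A gets 12 if talks fail, so country B offers 12 and keeps 788.
Round 3 (country A proposes): country B can get 788 next round, worth 0.6 × 788 = 472.8 now; country A offers that and keeps 327.2.
Round 2 (country B proposes): country A can get 327.2 next round, worth 0.95 × 327.2 = 310.84 now; country B offers that and keeps 489.16.
Round 1 (country A proposes): country B can get 489.16 next round, worth 0.6 × 489.16 = 293.496 now. Country A offers 293.496 and keeps 800 − 293.496 = 506.504.

293.50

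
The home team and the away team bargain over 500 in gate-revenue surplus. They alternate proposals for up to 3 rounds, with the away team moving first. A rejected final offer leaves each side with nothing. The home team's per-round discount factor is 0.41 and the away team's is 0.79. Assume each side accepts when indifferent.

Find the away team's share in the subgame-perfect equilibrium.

456.95

Round 3 (the away team proposes): rejection yields 0 for the home team; the away team offers 0 and keeps 500.
Round 2 (the home team proposes): the away team can get 500 next round, worth 0.79 × 500 = 395 now; the home team offers that and keeps 105.
Round 1 (the away team proposes): the home team can get 105 next round, worth 0.41 × 105 = 43.05 now. The away team offers 43.05 and keeps 500 − 43.05 = 456.95.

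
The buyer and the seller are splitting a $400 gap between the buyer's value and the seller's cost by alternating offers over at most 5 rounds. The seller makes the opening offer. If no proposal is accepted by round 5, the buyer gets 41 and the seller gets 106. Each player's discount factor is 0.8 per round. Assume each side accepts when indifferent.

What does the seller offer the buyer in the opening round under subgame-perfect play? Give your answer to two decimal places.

121.75

Round 5 (the seller proposes): the buyer gets 41 if talks fail, so the seller offers 41 and keeps 359.
Round 4 (the buyer proposes): the seller can get 359 next round, worth 0.8 × 359 = 287.2 now; the buyer offers that and keeps 112.8.
Round 3 (the seller proposes): the buyer can get 112.8 next round, worth 0.8 × 112.8 = 90.24 now; the seller offers that and keeps 309.76.
Round 2 (the buyer proposes): the seller can get 309.76 next round, worth 0.8 × 309.76 = 247.808 now, so the buyer offers 247.808, keeping 152.192.
Round 1 (the seller proposes): the buyer can get 152.192 next round, worth 0.8 × 152.192 = 121.7536 now; the seller offers that and keeps 278.2464.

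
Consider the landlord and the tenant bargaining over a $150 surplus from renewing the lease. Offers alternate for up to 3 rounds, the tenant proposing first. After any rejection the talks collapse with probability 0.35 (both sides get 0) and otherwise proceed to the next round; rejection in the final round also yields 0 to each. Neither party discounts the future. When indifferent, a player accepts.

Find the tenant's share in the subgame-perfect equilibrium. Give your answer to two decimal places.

115.88

Round 3 (the tenant proposes): rejection yields 0 for the landlord; the tenant offers 0 and keeps 150.
Round 2 (the landlord proposes): rejecting gives the tenant an expected 0.65 × 150 = 97.5; the landlord offers that and keeps 52.5.
Round 1 (the tenant proposes): rejecting gives the landlord an expected 0.65 × 52.5 = 34.125, so the tenant offers 34.125, keeping 115.875.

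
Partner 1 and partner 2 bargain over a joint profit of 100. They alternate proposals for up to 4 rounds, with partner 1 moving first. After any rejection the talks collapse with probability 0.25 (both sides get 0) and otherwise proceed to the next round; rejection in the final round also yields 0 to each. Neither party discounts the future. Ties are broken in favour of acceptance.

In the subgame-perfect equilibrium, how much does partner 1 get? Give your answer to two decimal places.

39.06

By backward induction:
Round 4 (partner 2 proposes): partner 1 will accept anything ≥ 0, so partner 2 offers 0 and keeps 100.
Round 3 (partner 1 proposes): rejecting gives partner 2 an expected 0.75 × 100 = 75. Partner 1 offers 75 and keeps 100 − 75 = 25.
Round 2 (partner 2 proposes): rejecting gives partner 1 an expected 0.75 × 25 = 18.75, so partner 2 offers 18.75, keeping 81.25.
Round 1 (partner 1 proposes): rejecting gives partner 2 an expected 0.75 × 81.25 = 60.9375; partner 1 offers that and keeps 39.0625.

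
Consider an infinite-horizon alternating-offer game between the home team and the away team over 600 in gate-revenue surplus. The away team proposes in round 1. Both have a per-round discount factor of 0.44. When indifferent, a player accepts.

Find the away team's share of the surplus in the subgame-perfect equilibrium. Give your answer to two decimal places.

416.67

When the away team proposes, the home team accepts any offer worth at least 0.44 times what the home team would get by proposing next round; and vice versa.
This gives x = 600 − 0.44y and y = 600 − 0.44x, where x and y are each side's share when it proposes.
Hence (1 − 0.44·0.44)x = 600(1 − 0.44), i.e. 0.8064·x = 336.
x ≈ 416.6667; the home team's share is 600 − x ≈ 183.3333.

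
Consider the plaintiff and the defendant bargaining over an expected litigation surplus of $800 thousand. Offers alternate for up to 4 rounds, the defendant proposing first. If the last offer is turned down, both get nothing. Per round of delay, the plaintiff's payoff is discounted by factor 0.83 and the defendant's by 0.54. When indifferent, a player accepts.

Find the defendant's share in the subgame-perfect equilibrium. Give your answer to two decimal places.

196.96

Round 4 (the plaintiff proposes): the defendant will accept anything ≥ 0, so the plaintiff offers 0 and keeps 800.
Round 3 (the defendant proposes): the plaintiff can get 800 next round, worth 0.83 × 800 = 664 now. The defendant offers 664 and keeps 800 − 664 = 136.
Round 2 (the plaintiff proposes): the defendant can get 136 next round, worth 0.54 × 136 = 73.44 now; the plaintiff offers that and keeps 726.56.
Round 1 (the defendant proposes): the plaintiff can get 726.56 next round, worth 0.83 × 726.56 = 603.0448 now; the defendant offers that and keeps 196.9552.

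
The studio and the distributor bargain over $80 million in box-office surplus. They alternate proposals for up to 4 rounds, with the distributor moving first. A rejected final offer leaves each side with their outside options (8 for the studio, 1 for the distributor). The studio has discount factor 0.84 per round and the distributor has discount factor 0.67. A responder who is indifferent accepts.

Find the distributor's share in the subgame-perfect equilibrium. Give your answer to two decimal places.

Round 4 (the studio proposes): the distributor gets 1 if talks fail, so the studio offers 1 and keeps 79.
Round 3 (the distributor proposes): the studio can get 79 next round, worth 0.84 × 79 = 66.36 now. The distributor offers 66.36 and keeps 80 − 66.36 = 13.64.
Round 2 (the studio proposes): the distributor can get 13.64 next round, worth 0.67 × 13.64 = 9.1388 now, so the studio offers 9.1388, keeping 70.8612.
Round 1 (the distributor proposes): the studio can get 70.8612 next round, worth 0.84 × 70.8612 = 59.523408 now. The distributor offers 59.523408 and keeps 80 − 59.523408 = 20.476592.

20.48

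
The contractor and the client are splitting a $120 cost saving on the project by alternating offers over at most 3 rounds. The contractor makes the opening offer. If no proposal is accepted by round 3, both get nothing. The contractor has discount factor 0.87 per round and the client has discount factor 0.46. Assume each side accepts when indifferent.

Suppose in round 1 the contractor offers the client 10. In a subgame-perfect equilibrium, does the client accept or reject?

Accept

Round 3 (the contractor proposes): the client will accept anything ≥ 0, so the contractor offers 0 and keeps 120.
Round 2 (the client proposes): the contractor can get 120 next round, worth 0.87 × 120 = 104.4 now, so the client offers 104.4, keeping 15.6.
So by rejecting in round 1, the client gets 15.6 next round, worth 0.46 × 15.6 = 7.176 now.
Offer 10 ≥ 7.176, so the client accepts.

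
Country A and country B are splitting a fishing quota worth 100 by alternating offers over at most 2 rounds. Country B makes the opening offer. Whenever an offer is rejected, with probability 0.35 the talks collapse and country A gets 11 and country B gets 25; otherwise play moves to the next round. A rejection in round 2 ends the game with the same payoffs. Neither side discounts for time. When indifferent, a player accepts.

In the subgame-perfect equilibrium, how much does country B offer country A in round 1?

52.6

By backward induction:
Round 2 (country A proposes): country B gets 25 if talks fail, so country A offers 25 and keeps 75.
Round 1 (country B proposes): rejecting gives country A an expected 0.65 × 75 + 0.35 × 11 = 52.6; country B offers that and keeps 47.4.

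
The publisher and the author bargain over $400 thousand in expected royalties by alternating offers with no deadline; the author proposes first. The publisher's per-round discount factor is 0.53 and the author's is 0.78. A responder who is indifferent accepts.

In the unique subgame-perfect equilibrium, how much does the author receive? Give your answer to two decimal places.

When the author proposes, the publisher accepts any offer worth at least 0.53 times what the publisher would get by proposing next round; and vice versa.
This gives x = 400 − 0.53y and y = 400 − 0.78x, where x and y are each side's share when it proposes.
Hence (1 − 0.53·0.78)x = 400(1 − 0.53), i.e. 0.5866·x = 188.
x ≈ 320.4910; the publisher's share is 400 − x ≈ 79.5090.

320.49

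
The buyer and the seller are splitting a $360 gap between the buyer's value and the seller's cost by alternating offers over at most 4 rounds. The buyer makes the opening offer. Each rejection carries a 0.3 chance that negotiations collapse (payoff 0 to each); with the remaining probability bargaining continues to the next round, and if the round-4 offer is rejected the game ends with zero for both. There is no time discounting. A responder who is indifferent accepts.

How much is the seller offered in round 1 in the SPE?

By backward induction:
Round 4 (the seller proposes): rejection yields 0 for the buyer; the seller offers 0 and keeps 360.
Round 3 (the buyer proposes): rejecting gives the seller an expected 0.7 × 360 = 252; the buyer offers that and keeps 108.
Round 2 (the seller proposes): rejecting gives the buyer an expected 0.7 × 108 = 75.6. The seller offers 75.6 and keeps 360 − 75.6 = 284.4.
Round 1 (the buyer proposes): rejecting gives the seller an expected 0.7 × 284.4 = 199.08, so the buyer offers 199.08, keeping 160.92.

199.08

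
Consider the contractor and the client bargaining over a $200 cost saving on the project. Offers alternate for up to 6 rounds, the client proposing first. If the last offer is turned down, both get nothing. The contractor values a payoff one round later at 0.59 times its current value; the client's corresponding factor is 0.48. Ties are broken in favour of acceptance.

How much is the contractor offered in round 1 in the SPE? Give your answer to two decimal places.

88.20

Solve by backward induction from round 6.
Round 6 (the contractor proposes): the client will accept anything ≥ 0, so the contractor offers 0 and keeps 200.
Round 5 (the client proposes): the contractor can get 200 next round, worth 0.59 × 200 = 118 now; the client offers that and keeps 82.
Round 4 (the contractor proposes): the client can get 82 next round, worth 0.48 × 82 = 39.36 now, so the contractor offers 39.36, keeping 160.64.
Round 3 (the client proposes): the contractor can get 160.64 next round, worth 0.59 × 160.64 = 94.7776 now, so the client offers 94.7776, keeping 105.2224.
Round 2 (the contractor proposes): the client can get 105.2224 next round, worth 0.48 × 105.2224 = 50.506752 now; the contractor offers that and keeps 149.493248.
Round 1 (the client proposes): the contractor can get 149.493248 next round, worth 0.59 × 149.493248 = 88.20101632 now, so the client offers 88.20101632, keeping 111.79898368.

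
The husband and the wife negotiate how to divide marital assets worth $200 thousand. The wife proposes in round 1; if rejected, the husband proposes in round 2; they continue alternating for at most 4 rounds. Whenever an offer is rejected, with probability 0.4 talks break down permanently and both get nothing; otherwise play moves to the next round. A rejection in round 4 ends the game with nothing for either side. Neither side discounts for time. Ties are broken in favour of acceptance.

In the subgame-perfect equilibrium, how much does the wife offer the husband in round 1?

91.2

Round 4 (the husband proposes): the wife will accept anything ≥ 0, so the husband offers 0 and keeps 200.
Round 3 (the wife proposes): rejecting gives the husband an expected 0.6 × 200 = 120. The wife offers 120 and keeps 200 − 120 = 80.
Round 2 (the husband proposes): rejecting gives the wife an expected 0.6 × 80 = 48; the husband offers that and keeps 152.
Round 1 (the wife proposes): rejecting gives the husband an expected 0.6 × 152 = 91.2. The wife offers 91.2 and keeps 200 − 91.2 = 108.8.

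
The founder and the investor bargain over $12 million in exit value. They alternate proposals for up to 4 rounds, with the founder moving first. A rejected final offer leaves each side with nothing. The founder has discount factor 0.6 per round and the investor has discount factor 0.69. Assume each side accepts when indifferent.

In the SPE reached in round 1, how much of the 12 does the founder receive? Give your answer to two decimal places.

Round 4 (the investor proposes): the founder will accept anything ≥ 0, so the investor offers 0 and keeps 12.
Round 3 (the founder proposes): the investor can get 12 next round, worth 0.69 × 12 = 8.28 now. The founder offers 8.28 and keeps 12 − 8.28 = 3.72.
Round 2 (the investor proposes): the founder can get 3.72 next round, worth 0.6 × 3.72 = 2.232 now; the investor offers that and keeps 9.768.
Round 1 (the founder proposes): the investor can get 9.768 next round, worth 0.69 × 9.768 = 6.73992 now; the founder offers that and keeps 5.26008.

5.26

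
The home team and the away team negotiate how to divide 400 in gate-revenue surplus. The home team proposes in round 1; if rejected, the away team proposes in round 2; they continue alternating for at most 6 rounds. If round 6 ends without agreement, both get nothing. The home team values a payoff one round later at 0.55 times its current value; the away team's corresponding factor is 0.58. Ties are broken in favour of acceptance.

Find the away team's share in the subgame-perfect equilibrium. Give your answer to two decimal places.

Solve by backward induction from round 6.
Round 6 (the away team proposes): the home team will accept anything ≥ 0, so the away team offers 0 and keeps 400.
Round 5 (the home team proposes): the away team can get 400 next round, worth 0.58 × 400 = 232 now; the home team offers that and keeps 168.
Round 4 (the away team proposes): the home team can get 168 next round, worth 0.55 × 168 = 92.4 now; the away team offers that and keeps 307.6.
Round 3 (the home team proposes): the away team can get 307.6 next round, worth 0.58 × 307.6 = 178.408 now. The home team offers 178.408 and keeps 400 − 178.408 = 221.592.
Round 2 (the away team proposes): the home team can get 221.592 next round, worth 0.55 × 221.592 = 121.8756 now. The away team offers 121.8756 and keeps 400 − 121.8756 = 278.1244.
Round 1 (the home team proposes): the away team can get 278.1244 next round, worth 0.58 × 278.1244 = 161.312152 now. The home team offers 161.312152 and keeps 400 − 161.312152 = 238.687848.

161.31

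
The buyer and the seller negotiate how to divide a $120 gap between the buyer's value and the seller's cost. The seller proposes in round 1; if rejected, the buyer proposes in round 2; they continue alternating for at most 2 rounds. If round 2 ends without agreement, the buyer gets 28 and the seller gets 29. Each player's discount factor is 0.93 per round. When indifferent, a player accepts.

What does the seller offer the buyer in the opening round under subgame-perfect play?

Round 2 (the buyer proposes): the seller gets 29 if talks fail, so the buyer offers 29 and keeps 91.
Round 1 (the seller proposes): the buyer can get 91 next round, worth 0.93 × 91 = 84.63 now; the seller offers that and keeps 35.37.

84.63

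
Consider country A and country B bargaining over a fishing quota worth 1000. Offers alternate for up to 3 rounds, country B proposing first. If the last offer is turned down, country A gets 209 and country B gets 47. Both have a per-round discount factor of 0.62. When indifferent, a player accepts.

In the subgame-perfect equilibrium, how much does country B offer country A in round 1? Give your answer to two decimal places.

Work backward from the last round.
Round 3 (country B proposes): country A gets 209 if talks fail, so country B offers 209 and keeps 791.
Round 2 (country A proposes): country B can get 791 next round, worth 0.62 × 791 = 490.42 now; country A offers that and keeps 509.58.
Round 1 (country B proposes): country A can get 509.58 next round, worth 0.62 × 509.58 = 315.9396 now; country B offers that and keeps 684.0604.

315.94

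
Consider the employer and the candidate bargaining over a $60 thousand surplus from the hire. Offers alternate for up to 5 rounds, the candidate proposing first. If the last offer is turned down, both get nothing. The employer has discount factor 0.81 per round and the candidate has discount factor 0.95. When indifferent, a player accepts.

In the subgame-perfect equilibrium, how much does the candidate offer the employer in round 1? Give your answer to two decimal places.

By backward induction:
Round 5 (the candidate proposes): rejection yields 0 for the employer; the candidate offers 0 and keeps 60.
Round 4 (the employer proposes): the candidate can get 60 next round, worth 0.95 × 60 = 57 now. The employer offers 57 and keeps 60 − 57 = 3.
Round 3 (the candidate proposes): the employer can get 3 next round, worth 0.81 × 3 = 2.43 now. The candidate offers 2.43 and keeps 60 − 2.43 = 57.57.
Round 2 (the employer proposes): the candidate can get 57.57 next round, worth 0.95 × 57.57 = 54.6915 now. The employer offers 54.6915 and keeps 60 − 54.6915 = 5.3085.
Round 1 (the candidate proposes): the employer can get 5.3085 next round, worth 0.81 × 5.3085 = 4.299885 now; the candidate offers that and keeps 55.700115.

4.30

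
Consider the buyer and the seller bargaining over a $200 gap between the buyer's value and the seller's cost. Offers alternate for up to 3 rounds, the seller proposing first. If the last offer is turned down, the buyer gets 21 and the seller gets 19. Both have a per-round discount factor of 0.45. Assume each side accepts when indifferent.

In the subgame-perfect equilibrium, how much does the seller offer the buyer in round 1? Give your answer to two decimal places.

Round 3 (the seller proposes): the buyer gets 21 if talks fail, so the seller offers 21 and keeps 179.
Round 2 (the buyer proposes): the seller can get 179 next round, worth 0.45 × 179 = 80.55 now, so the buyer offers 80.55, keeping 119.45.
Round 1 (the seller proposes): the buyer can get 119.45 next round, worth 0.45 × 119.45 = 53.7525 now, so the seller offers 53.7525, keeping 146.2475.

53.75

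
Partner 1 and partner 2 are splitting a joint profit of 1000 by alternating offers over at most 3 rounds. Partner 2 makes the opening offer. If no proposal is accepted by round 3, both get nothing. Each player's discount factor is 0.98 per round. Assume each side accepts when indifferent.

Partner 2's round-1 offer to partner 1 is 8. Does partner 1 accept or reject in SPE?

Reject

Round 3 (partner 2 proposes): partner 1 will accept anything ≥ 0, so partner 2 offers 0 and keeps 1000.
Round 2 (partner 1 proposes): partner 2 can get 1000 next round, worth 0.98 × 1000 = 980 now, so partner 1 offers 980, keeping 20.
So by rejecting in round 1, partner 1 gets 20 next round, worth 0.98 × 20 = 19.6 now.
Offer 8 < 19.6, so partner 1 rejects.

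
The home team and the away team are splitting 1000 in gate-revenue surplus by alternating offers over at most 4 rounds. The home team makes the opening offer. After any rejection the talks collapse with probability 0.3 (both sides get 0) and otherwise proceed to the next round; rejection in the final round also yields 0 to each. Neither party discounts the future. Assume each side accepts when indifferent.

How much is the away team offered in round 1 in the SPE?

553

Round 4 (the away team proposes): the home team will accept anything ≥ 0, so the away team offers 0 and keeps 1000.
Round 3 (the home team proposes): rejecting gives the away team an expected 0.7 × 1000 = 700, so the home team offers 700, keeping 300.
Round 2 (the away team proposes): rejecting gives the home team an expected 0.7 × 300 = 210. The away team offers 210 and keeps 1000 − 210 = 790.
Round 1 (the home team proposes): rejecting gives the away team an expected 0.7 × 790 = 553; the home team offers that and keeps 447.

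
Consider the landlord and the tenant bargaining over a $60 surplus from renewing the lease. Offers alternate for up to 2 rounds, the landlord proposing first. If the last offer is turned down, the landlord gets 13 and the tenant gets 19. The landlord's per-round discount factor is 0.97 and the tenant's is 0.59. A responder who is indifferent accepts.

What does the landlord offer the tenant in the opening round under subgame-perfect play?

Round 2 (the tenant proposes): the landlord gets 13 if talks fail, so the tenant offers 13 and keeps 47.
Round 1 (the landlord proposes): the tenant can get 47 next round, worth 0.59 × 47 = 27.73 now. The landlord offers 27.73 and keeps 60 − 27.73 = 32.27.

27.73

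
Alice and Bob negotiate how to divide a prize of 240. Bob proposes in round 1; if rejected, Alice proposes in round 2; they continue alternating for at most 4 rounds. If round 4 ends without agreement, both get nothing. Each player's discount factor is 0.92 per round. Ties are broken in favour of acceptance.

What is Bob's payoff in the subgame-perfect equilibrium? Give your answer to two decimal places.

Round 4 (Alice proposes): rejection yields 0 for Bob; Alice offers 0 and keeps 240.
Round 3 (Bob proposes): Alice can get 240 next round, worth 0.92 × 240 = 220.8 now; Bob offers that and keeps 19.2.
Round 2 (Alice proposes): Bob can get 19.2 next round, worth 0.92 × 19.2 = 17.664 now, so Alice offers 17.664, keeping 222.336.
Round 1 (Bob proposes): Alice can get 222.336 next round, worth 0.92 × 222.336 = 204.54912 now. Bob offers 204.54912 and keeps 240 − 204.54912 = 35.45088.

35.45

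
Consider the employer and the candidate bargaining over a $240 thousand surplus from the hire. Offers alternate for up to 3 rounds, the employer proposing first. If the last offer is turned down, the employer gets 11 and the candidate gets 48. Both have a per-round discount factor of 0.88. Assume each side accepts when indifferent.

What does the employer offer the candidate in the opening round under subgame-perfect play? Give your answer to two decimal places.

Round 3 (the employer proposes): the candidate gets 48 if talks fail, so the employer offers 48 and keeps 192.
Round 2 (the candidate proposes): the employer can get 192 next round, worth 0.88 × 192 = 168.96 now; the candidate offers that and keeps 71.04.
Round 1 (the employer proposes): the candidate can get 71.04 next round, worth 0.88 × 71.04 = 62.5152 now. The employer offers 62.5152 and keeps 240 − 62.5152 = 177.4848.

62.52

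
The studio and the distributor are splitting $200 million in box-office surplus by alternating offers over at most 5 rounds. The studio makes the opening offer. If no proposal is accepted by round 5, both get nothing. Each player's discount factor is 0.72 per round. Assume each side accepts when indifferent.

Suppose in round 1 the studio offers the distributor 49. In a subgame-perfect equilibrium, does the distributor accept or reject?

Round 5 (the studio proposes): rejection yields 0 for the distributor; the studio offers 0 and keeps 200.
Round 4 (the distributor proposes): the studio can get 200 next round, worth 0.72 × 200 = 144 now, so the distributor offers 144, keeping 56.
Round 3 (the studio proposes): the distributor can get 56 next round, worth 0.72 × 56 = 40.32 now. The studio offers 40.32 and keeps 200 − 40.32 = 159.68.
Round 2 (the distributor proposes): the studio can get 159.68 next round, worth 0.72 × 159.68 = 114.9696 now. The distributor offers 114.9696 and keeps 200 − 114.9696 = 85.0304.
So by rejecting in round 1, the distributor gets 85.0304 next round, worth 0.72 × 85.0304 = 61.221888 now.
Offer 49 < 61.221888, so the distributor rejects.

Reject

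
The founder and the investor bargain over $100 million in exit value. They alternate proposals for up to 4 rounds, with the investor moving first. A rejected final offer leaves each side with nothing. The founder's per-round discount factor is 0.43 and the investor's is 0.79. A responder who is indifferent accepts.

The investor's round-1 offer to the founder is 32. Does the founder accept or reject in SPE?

Work out the founder's continuation value if the offer is rejected.
Round 4 (the founder proposes): the investor will accept anything ≥ 0, so the founder offers 0 and keeps 100.
Round 3 (the investor proposes): the founder can get 100 next round, worth 0.43 × 100 = 43 now, so the investor offers 43, keeping 57.
Round 2 (the founder proposes): the investor can get 57 next round, worth 0.79 × 57 = 45.03 now. The founder offers 45.03 and keeps 100 − 45.03 = 54.97.
So by rejecting in round 1, the founder gets 54.97 next round, worth 0.43 × 54.97 = 23.6371 now.
Offer 32 ≥ 23.6371, so the founder accepts.

Accept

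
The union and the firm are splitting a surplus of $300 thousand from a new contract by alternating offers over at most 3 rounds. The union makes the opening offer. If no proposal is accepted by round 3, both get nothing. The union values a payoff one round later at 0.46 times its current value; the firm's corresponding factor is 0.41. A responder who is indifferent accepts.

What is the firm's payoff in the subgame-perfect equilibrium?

66.42

Round 3 (the union proposes): the firm will accept anything ≥ 0, so the union offers 0 and keeps 300.
Round 2 (the firm proposes): the union can get 300 next round, worth 0.46 × 300 = 138 now. The firm offers 138 and keeps 300 − 138 = 162.
Round 1 (the union proposes): the firm can get 162 next round, worth 0.41 × 162 = 66.42 now, so the union offers 66.42, keeping 233.58.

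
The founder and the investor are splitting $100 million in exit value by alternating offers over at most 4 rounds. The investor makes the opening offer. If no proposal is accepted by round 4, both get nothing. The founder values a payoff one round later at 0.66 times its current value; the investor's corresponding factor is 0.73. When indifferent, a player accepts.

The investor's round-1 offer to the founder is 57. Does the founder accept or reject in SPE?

Accept

Work out the founder's continuation value if the offer is rejected.
Round 4 (the founder proposes): rejection yields 0 for the investor; the founder offers 0 and keeps 100.
Round 3 (the investor proposes): the founder can get 100 next round, worth 0.66 × 100 = 66 now. The investor offers 66 and keeps 100 − 66 = 34.
Round 2 (the founder proposes): the investor can get 34 next round, worth 0.73 × 34 = 24.82 now, so the founder offers 24.82, keeping 75.18.
So by rejecting in round 1, the founder gets 75.18 next round, worth 0.66 × 75.18 = 49.6188 now.
Offer 57 ≥ 49.6188, so the founder accepts.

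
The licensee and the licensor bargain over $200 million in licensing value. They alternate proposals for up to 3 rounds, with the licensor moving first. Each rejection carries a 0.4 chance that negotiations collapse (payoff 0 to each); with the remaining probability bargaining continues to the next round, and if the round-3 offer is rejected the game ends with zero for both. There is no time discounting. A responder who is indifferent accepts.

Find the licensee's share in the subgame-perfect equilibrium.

48

Round 3 (the licensor proposes): rejection yields 0 for the licensee; the licensor offers 0 and keeps 200.
Round 2 (the licensee proposes): rejecting gives the licensor an expected 0.6 × 200 = 120, so the licensee offers 120, keeping 80.
Round 1 (the licensor proposes): rejecting gives the licensee an expected 0.6 × 80 = 48, so the licensor offers 48, keeping 152.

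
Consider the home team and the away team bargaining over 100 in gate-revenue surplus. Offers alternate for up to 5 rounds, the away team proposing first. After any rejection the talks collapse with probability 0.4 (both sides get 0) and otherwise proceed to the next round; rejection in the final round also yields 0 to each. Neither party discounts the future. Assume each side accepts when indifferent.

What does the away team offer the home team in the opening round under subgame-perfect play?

Round 5 (the away team proposes): the home team will accept anything ≥ 0, so the away team offers 0 and keeps 100.
Round 4 (the home team proposes): rejecting gives the away team an expected 0.6 × 100 = 60. The home team offers 60 and keeps 100 − 60 = 40.
Round 3 (the away team proposes): rejecting gives the home team an expected 0.6 × 40 = 24; the away team offers that and keeps 76.
Round 2 (the home team proposes): rejecting gives the away team an expected 0.6 × 76 = 45.6, so the home team offers 45.6, keeping 54.4.
Round 1 (the away team proposes): rejecting gives the home team an expected 0.6 × 54.4 = 32.64; the away team offers that and keeps 67.36.

32.64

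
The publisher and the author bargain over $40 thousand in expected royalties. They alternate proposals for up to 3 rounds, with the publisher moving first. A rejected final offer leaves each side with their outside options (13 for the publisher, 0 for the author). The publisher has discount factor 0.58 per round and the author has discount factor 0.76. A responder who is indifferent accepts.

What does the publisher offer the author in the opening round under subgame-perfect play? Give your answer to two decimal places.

Round 3 (the publisher proposes): the author will accept anything ≥ 0, so the publisher offers 0 and keeps 40.
Round 2 (the author proposes): the publisher can get 40 next round, worth 0.58 × 40 = 23.2 now. The author offers 23.2 and keeps 40 − 23.2 = 16.8.
Round 1 (the publisher proposes): the author can get 16.8 next round, worth 0.76 × 16.8 = 12.768 now, so the publisher offers 12.768, keeping 27.232.

12.77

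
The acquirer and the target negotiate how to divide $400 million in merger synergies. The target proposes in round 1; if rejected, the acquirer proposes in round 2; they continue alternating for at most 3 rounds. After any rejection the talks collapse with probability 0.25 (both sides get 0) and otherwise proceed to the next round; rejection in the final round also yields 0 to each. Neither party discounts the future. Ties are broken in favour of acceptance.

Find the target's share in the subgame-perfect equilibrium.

325

Round 3 (the target proposes): rejection yields 0 for the acquirer; the target offers 0 and keeps 400.
Round 2 (the acquirer proposes): rejecting gives the target an expected 0.75 × 400 = 300; the acquirer offers that and keeps 100.
Round 1 (the target proposes): rejecting gives the acquirer an expected 0.75 × 100 = 75, so the target offers 75, keeping 325.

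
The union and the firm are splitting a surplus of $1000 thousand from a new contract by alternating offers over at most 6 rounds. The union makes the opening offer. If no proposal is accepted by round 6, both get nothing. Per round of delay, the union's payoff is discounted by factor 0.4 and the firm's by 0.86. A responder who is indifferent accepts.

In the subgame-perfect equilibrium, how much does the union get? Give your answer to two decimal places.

204.73

Round 6 (the firm proposes): rejection yields 0 for the union; the firm offers 0 and keeps 1000.
Round 5 (the union proposes): the firm can get 1000 next round, worth 0.86 × 1000 = 860 now. The union offers 860 and keeps 1000 − 860 = 140.
Round 4 (the firm proposes): the union can get 140 next round, worth 0.4 × 140 = 56 now, so the firm offers 56, keeping 944.
Round 3 (the union proposes): the firm can get 944 next round, worth 0.86 × 944 = 811.84 now; the union offers that and keeps 188.16.
Round 2 (the firm proposes): the union can get 188.16 next round, worth 0.4 × 188.16 = 75.264 now. The firm offers 75.264 and keeps 1000 − 75.264 = 924.736.
Round 1 (the union proposes): the firm can get 924.736 next round, worth 0.86 × 924.736 = 795.27296 now. The union offers 795.27296 and keeps 1000 − 795.27296 = 204.72704.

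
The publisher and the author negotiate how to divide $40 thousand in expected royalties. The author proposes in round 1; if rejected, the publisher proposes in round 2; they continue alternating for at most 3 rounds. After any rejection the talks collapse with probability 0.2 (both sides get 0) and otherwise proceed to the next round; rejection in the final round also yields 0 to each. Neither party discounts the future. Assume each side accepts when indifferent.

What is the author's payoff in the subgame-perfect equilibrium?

33.6

Round 3 (the author proposes): rejection yields 0 for the publisher; the author offers 0 and keeps 40.
Round 2 (the publisher proposes): rejecting gives the author an expected 0.8 × 40 = 32. The publisher offers 32 and keeps 40 − 32 = 8.
Round 1 (the author proposes): rejecting gives the publisher an expected 0.8 × 8 = 6.4, so the author offers 6.4, keeping 33.6.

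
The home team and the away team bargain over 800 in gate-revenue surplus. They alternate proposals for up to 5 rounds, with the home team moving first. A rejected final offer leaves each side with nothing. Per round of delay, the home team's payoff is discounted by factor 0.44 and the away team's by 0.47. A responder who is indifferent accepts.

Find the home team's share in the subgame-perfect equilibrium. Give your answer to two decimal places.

545.90

By backward induction:
Round 5 (the home team proposes): the away team will accept anything ≥ 0, so the home team offers 0 and keeps 800.
Round 4 (the away team proposes): the home team can get 800 next round, worth 0.44 × 800 = 352 now. The away team offers 352 and keeps 800 − 352 = 448.
Round 3 (the home team proposes): the away team can get 448 next round, worth 0.47 × 448 = 210.56 now, so the home team offers 210.56, keeping 589.44.
Round 2 (the away team proposes): the home team can get 589.44 next round, worth 0.44 × 589.44 = 259.3536 now; the away team offers that and keeps 540.6464.
Round 1 (the home team proposes): the away team can get 540.6464 next round, worth 0.47 × 540.6464 = 254.103808 now. The home team offers 254.103808 and keeps 800 − 254.103808 = 545.896192.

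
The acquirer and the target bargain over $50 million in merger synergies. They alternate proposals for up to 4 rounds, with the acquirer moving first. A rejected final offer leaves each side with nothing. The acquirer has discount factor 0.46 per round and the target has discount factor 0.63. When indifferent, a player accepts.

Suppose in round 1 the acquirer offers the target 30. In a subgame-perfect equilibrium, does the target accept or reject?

Accept

Work out the target's continuation value if the offer is rejected.
Round 4 (the target proposes): the acquirer will accept anything ≥ 0, so the target offers 0 and keeps 50.
Round 3 (the acquirer proposes): the target can get 50 next round, worth 0.63 × 50 = 31.5 now, so the acquirer offers 31.5, keeping 18.5.
Round 2 (the target proposes): the acquirer can get 18.5 next round, worth 0.46 × 18.5 = 8.51 now; the target offers that and keeps 41.49.
So by rejecting in round 1, the target gets 41.49 next round, worth 0.63 × 41.49 = 26.1387 now.
Offer 30 ≥ 26.1387, so the target accepts.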